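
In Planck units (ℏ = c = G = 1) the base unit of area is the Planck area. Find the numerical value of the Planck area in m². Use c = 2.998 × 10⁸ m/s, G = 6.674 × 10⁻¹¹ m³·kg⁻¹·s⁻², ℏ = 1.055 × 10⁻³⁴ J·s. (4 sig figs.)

2.613 × 10⁻⁷⁰ m²

A_P = ℏG/c³
  = 7.041 × 10⁻⁴⁵ / 2.695 × 10²⁵
  = 2.613 × 10⁻⁷⁰ m²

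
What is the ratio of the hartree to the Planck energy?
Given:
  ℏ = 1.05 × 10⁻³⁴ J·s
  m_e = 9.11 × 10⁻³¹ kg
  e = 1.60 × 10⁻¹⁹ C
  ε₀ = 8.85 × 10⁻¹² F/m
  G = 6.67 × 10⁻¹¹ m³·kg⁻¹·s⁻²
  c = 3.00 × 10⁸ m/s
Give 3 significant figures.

hartree: E_h = m_e e⁴/(4πε₀ℏ)² = 4.38 × 10⁻¹⁸ J
Planck energy: E_P = √(ℏc⁵/G) = 1.96 × 10⁹ J
ratio = 4.38 × 10⁻¹⁸ / 1.96 × 10⁹ = 2.24 × 10⁻²⁷

2.24 × 10⁻²⁷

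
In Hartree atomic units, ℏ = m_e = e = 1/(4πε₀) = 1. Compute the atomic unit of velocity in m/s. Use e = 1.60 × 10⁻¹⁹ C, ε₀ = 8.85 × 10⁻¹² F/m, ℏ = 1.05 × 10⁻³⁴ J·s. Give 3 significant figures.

From ℏ = m_e = e = 1/(4πε₀) = 1 the velocity scale is v_au = e²/(4πε₀ℏ).
  = 2.56 × 10⁻³⁸ / 1.17 × 10⁻⁴⁴
  = 2.19 × 10⁶ m/s

2.19 × 10⁶ m/s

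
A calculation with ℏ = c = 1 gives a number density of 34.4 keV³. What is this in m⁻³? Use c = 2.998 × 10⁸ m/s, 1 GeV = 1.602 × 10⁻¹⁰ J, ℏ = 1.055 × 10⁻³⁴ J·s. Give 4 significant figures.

Number density is [L]⁻³ = [E]³/(ℏc)³.
1 GeV³ → 1/(ℏc)³ × (1 GeV in J)³ = 1.299 × 10⁴⁷ m⁻³.
Convert the energy scale: 34.4 keV³ = 3.44 × 10⁻¹⁷ GeV³.
Result: 3.44 × 10⁻¹⁷ × 1.299 × 10⁴⁷ = 4.470 × 10³⁰ m⁻³.

4.470 × 10³⁰ m⁻³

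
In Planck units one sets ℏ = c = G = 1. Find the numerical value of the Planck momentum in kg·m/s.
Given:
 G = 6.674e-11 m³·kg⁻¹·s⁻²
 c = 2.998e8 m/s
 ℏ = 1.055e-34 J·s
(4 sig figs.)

p_P = √(ℏc³/G)
  = √(42.60)
  = 6.527 kg·m/s

6.527 kg·m/s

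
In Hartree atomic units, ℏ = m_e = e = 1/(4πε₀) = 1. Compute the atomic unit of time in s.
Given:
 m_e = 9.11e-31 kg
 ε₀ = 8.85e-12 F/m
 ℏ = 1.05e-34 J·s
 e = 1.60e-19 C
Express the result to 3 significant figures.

Dimensional analysis gives τ_au = (4πε₀)²ℏ³/(m_e e⁴).
E_h = 4.38e-18 J
ℏ/E_h = 2.40e-17 s

2.40e-17 s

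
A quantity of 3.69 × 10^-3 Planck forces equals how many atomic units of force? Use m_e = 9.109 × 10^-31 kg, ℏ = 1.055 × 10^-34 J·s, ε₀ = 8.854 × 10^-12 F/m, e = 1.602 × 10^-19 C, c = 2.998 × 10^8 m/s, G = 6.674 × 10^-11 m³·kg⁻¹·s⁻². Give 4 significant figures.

Planck force: F_P = c⁴/G = 1.210 × 10^44 N
atomic unit of force: F_au = E_h/a₀ = m_e²e⁶/((4πε₀)³ℏ⁴) = 8.220 × 10^-8 N
3.69 × 10^-3 × 1.210 × 10^44 / 8.220 × 10^-8 = 5.434 × 10^48

5.434 × 10^48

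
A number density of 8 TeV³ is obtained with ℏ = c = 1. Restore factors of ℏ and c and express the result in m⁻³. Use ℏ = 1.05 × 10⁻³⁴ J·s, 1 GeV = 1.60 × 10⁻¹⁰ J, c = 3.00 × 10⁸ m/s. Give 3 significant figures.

1.05 × 10⁵⁷ m⁻³

Number density is [L]⁻³ = [E]³/(ℏc)³.
1 GeV³ → 1/(ℏc)³ × (1 GeV in J)³ = 1.31 × 10⁴⁷ m⁻³.
Convert the energy scale: 8 TeV³ = 8.00 × 10⁹ GeV³.
Result: 8.00 × 10⁹ × 1.31 × 10⁴⁷ = 1.05 × 10⁵⁷ m⁻³.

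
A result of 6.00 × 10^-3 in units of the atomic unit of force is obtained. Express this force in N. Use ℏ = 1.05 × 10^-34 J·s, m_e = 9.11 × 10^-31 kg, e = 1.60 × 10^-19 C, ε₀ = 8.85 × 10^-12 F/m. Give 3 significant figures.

One atomic unit of force: F_au = E_h/a₀ = m_e²e⁶/((4πε₀)³ℏ⁴) = 8.33 × 10^-8 N.
6.00 × 10^-3 × 8.33 × 10^-8 N = 5.00 × 10^-10 N

5.00 × 10^-10 N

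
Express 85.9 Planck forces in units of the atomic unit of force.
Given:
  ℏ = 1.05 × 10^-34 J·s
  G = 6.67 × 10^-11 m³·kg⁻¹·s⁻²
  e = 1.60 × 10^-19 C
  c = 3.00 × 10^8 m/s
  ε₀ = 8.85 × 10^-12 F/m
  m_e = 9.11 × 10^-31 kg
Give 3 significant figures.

Planck force: F_P = c⁴/G = 1.21 × 10^44 N
atomic unit of force: F_au = E_h/a₀ = m_e²e⁶/((4πε₀)³ℏ⁴) = 8.33 × 10^-8 N
85.9 × 1.21 × 10^44 / 8.33 × 10^-8 = 1.25 × 10^53

1.25 × 10^53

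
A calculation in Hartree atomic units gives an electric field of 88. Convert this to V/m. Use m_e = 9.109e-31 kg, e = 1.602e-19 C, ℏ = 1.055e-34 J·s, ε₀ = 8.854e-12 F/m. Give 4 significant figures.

4.515e13 V/m

One atomic unit of electric field: E_au = E_h/(e a₀) = m_e²e⁵/((4πε₀)³ℏ⁴) = 5.131e11 V/m.
88 × 5.131e11 V/m = 4.515e13 V/m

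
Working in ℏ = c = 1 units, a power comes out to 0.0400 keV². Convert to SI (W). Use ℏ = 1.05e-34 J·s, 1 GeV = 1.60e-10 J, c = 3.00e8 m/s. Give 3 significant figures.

Power is [E]/[T] = [E]²/ℏ.
1 GeV² → 1/ℏ × (1 GeV in J)² = 2.44e14 W.
Convert the energy scale: 0.0400 keV² = 4.00e-14 GeV².
Result: 4.00e-14 × 2.44e14 = 9.75 W.

9.75 W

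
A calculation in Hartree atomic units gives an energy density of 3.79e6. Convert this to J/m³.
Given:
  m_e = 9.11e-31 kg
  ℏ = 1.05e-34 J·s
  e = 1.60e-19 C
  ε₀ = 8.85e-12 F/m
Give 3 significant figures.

1.14e20 J/m³

One atomic unit of energy density: u_au = E_h/a₀³ = m_e⁴e¹⁰/((4πε₀)⁵ℏ⁸) = 3.01e13 J/m³.
3.79e6 × 3.01e13 J/m³ = 1.14e20 J/m³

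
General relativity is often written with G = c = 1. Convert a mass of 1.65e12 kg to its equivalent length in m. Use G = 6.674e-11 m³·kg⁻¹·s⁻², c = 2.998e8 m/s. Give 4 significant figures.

In G = c = 1 units mass has dimensions of length; the conversion factor is G/c².
1.65e12 kg × (G/c²) = 1.225e-15 m

1.225e-15 m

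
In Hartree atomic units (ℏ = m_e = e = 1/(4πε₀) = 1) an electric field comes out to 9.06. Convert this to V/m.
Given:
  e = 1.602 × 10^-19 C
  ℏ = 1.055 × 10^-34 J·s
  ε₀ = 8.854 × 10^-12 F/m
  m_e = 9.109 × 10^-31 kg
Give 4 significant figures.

One atomic unit of electric field: E_au = E_h/(e a₀) = m_e²e⁵/((4πε₀)³ℏ⁴) = 5.131 × 10^11 V/m.
9.06 × 5.131 × 10^11 V/m = 4.649 × 10^12 V/m

4.649 × 10^12 V/m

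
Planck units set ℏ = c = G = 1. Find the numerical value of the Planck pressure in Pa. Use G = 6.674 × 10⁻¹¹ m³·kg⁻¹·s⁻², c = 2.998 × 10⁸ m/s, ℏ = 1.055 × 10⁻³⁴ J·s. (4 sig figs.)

The unique combination of the constants set to 1 with dimensions of pressure is p_P = c⁷/(ℏG²).
  = 2.177 × 10⁵⁹ / 4.699 × 10⁻⁵⁵
  = 4.632 × 10¹¹³ Pa

4.632 × 10¹¹³ Pa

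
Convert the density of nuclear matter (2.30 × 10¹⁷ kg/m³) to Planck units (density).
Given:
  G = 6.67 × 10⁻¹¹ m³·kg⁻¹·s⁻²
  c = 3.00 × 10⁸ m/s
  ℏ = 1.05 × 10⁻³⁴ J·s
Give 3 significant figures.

4.42 × 10⁻⁸⁰

Planck density: ρ_P = c⁵/(ℏG²) = 5.20 × 10⁹⁶ kg/m³.
2.30 × 10¹⁷ / 5.20 × 10⁹⁶ = 4.42 × 10⁻⁸⁰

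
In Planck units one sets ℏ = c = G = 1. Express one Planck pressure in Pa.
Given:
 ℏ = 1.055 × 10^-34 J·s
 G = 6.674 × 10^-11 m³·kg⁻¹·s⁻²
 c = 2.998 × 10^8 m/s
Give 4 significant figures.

4.632 × 10^113 Pa

p_P = c⁷/(ℏG²)
  = 2.177 × 10^59 / 4.699 × 10^-55
  = 4.632 × 10^113 Pa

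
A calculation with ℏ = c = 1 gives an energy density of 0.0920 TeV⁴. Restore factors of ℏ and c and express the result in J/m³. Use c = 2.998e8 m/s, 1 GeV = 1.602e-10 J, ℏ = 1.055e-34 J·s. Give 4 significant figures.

[E]/[L]³ = [E]⁴/(ℏc)³; restore (ℏc)⁻³.
1 GeV⁴ → 1/(ℏc)³ × (1 GeV in J)⁴ = 2.082e37 J/m³.
Convert the energy scale: 0.0920 TeV⁴ = 9.20e10 GeV⁴.
Result: 9.20e10 × 2.082e37 = 1.915e48 J/m³.

1.915e48 J/m³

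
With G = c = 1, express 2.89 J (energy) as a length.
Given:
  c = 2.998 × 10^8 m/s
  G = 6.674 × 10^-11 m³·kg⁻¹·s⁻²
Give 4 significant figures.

2.388 × 10^-44 m

Energy → length via G/c⁴.
2.89 J × (G/c⁴) = 2.388 × 10^-44 m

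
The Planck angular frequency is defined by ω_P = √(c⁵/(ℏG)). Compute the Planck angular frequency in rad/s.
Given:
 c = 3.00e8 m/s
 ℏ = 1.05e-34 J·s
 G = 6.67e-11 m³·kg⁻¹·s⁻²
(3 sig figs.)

1.86e43 rad/s

ω_P = √(c⁵/(ℏG))
  = √(3.47e86)
  = 1.86e43 rad/s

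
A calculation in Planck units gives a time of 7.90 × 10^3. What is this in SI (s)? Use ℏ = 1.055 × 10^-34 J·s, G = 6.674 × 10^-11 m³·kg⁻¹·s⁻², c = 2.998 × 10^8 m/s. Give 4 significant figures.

4.260 × 10^-40 s

One Planck time: t_P = √(ℏG/c⁵) = 5.392 × 10^-44 s.
7.90 × 10^3 × 5.392 × 10^-44 s = 4.260 × 10^-40 s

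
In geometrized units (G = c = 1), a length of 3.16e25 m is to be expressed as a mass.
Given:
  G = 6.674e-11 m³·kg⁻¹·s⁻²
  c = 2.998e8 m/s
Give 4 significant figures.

Length → mass via c²/G.
3.16e25 m × (c²/G) = 4.256e52 kg

4.256e52 kg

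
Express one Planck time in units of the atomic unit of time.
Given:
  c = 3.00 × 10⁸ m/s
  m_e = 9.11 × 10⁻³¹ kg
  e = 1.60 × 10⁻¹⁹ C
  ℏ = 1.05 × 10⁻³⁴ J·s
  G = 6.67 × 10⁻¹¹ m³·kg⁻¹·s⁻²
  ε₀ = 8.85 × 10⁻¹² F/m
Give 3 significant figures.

2.24 × 10⁻²⁷

Planck time: t_P = √(ℏG/c⁵) = 5.37 × 10⁻⁴⁴ s
atomic unit of time: τ_au = (4πε₀)²ℏ³/(m_e e⁴) = 2.40 × 10⁻¹⁷ s
ratio = 5.37 × 10⁻⁴⁴ / 2.40 × 10⁻¹⁷ = 2.24 × 10⁻²⁷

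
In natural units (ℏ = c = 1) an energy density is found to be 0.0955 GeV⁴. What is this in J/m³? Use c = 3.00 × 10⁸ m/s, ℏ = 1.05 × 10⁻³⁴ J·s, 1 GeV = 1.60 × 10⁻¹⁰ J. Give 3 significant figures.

[E]/[L]³ = [E]⁴/(ℏc)³; restore (ℏc)⁻³.
1 GeV⁴ → 1/(ℏc)³ × (1 GeV in J)⁴ = 2.10 × 10³⁷ J/m³.
Result: 0.0955 × 2.10 × 10³⁷ = 2.00 × 10³⁶ J/m³.

2.00 × 10³⁶ J/m³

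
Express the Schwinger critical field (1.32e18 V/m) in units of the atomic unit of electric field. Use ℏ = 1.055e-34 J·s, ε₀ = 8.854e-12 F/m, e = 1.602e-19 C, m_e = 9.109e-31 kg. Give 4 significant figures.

2.573e6

atomic unit of electric field: E_au = E_h/(e a₀) = m_e²e⁵/((4πε₀)³ℏ⁴) = 5.131e11 V/m.
1.32e18 / 5.131e11 = 2.573e6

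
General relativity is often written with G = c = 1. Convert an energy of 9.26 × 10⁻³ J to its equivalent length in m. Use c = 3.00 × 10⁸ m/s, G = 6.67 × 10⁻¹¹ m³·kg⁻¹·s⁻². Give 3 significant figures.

Energy → length via G/c⁴.
9.26 × 10⁻³ J × (G/c⁴) = 7.63 × 10⁻⁴⁷ m

7.63 × 10⁻⁴⁷ m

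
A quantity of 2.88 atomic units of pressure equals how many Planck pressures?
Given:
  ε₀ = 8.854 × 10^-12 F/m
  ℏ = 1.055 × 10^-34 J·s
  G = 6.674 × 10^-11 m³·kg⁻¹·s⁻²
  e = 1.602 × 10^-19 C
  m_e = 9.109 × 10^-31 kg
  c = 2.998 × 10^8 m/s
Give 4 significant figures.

atomic unit of pressure: P_au = E_h/a₀³ = m_e⁴e¹⁰/((4πε₀)⁵ℏ⁸) = 2.929 × 10^13 Pa
Planck pressure: p_P = c⁷/(ℏG²) = 4.632 × 10^113 Pa
2.88 × 2.929 × 10^13 / 4.632 × 10^113 = 1.821 × 10^-100

1.821 × 10^-100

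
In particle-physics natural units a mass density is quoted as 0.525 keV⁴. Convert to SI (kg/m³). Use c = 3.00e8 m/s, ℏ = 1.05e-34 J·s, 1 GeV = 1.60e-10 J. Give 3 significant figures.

Mass density is [E]/(c²[L]³) = [E]⁴/(ℏ³c⁵).
1 GeV⁴ → 1/(ℏ³c⁵) × (1 GeV in J)⁴ = 2.33e20 kg/m³.
Convert the energy scale: 0.525 keV⁴ = 5.25e-25 GeV⁴.
Result: 5.25e-25 × 2.33e20 = 1.22e-4 kg/m³.

1.22e-4 kg/m³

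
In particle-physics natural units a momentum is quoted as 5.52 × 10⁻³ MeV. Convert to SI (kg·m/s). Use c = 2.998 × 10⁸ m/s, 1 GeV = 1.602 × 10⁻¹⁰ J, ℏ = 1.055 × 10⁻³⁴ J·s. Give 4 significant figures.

2.950 × 10⁻²⁴ kg·m/s

Momentum is [E]/c; divide by c.
1 GeV → 1/c × (1 GeV in J) = 5.344 × 10⁻¹⁹ kg·m/s.
Convert the energy scale: 5.52 × 10⁻³ MeV = 5.52 × 10⁻⁶ GeV.
Result: 5.52 × 10⁻⁶ × 5.344 × 10⁻¹⁹ = 2.950 × 10⁻²⁴ kg·m/s.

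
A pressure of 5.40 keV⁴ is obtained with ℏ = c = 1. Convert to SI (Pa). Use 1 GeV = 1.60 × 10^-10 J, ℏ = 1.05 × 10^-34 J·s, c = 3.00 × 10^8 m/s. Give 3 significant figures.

Pressure is [E]/[L]³ = [E]⁴/(ℏc)³.
1 GeV⁴ → 1/(ℏc)³ × (1 GeV in J)⁴ = 2.10 × 10^37 Pa.
Convert the energy scale: 5.40 keV⁴ = 5.40 × 10^-24 GeV⁴.
Result: 5.40 × 10^-24 × 2.10 × 10^37 = 1.13 × 10^14 Pa.

1.13 × 10^14 Pa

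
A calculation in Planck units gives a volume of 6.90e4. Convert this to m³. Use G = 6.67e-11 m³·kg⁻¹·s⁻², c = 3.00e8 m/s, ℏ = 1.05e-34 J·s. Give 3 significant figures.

2.88e-100 m³

One Planck volume: V_P = (ℏG/c³)^(3/2) = 4.18e-105 m³.
6.90e4 × 4.18e-105 m³ = 2.88e-100 m³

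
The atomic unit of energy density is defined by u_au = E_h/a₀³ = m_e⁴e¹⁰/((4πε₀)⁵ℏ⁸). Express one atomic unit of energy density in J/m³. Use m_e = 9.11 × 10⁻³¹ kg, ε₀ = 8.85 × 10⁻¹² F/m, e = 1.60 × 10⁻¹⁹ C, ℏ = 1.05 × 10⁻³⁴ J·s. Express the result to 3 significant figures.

u_au = E_h/a₀³ = m_e⁴e¹⁰/((4πε₀)⁵ℏ⁸)
E_h = 4.38 × 10⁻¹⁸ J
a₀ = 5.26 × 10⁻¹¹ m
E_h/a₀³ = 3.01 × 10¹³ J/m³

3.01 × 10¹³ J/m³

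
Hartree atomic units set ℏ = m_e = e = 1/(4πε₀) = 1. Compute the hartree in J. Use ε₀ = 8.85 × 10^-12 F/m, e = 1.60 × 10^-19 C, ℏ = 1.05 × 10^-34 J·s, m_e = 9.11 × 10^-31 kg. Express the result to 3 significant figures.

Dimensional analysis gives E_h = m_e e⁴/(4πε₀ℏ)².
  = 5.97 × 10^-106 / 1.36 × 10^-88
  = 4.38 × 10^-18 J

4.38 × 10^-18 J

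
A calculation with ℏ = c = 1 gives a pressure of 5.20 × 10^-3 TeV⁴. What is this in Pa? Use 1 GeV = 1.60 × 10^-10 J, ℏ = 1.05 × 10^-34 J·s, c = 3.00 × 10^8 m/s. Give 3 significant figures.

1.09 × 10^47 Pa

Pressure is [E]/[L]³ = [E]⁴/(ℏc)³.
1 GeV⁴ → 1/(ℏc)³ × (1 GeV in J)⁴ = 2.10 × 10^37 Pa.
Convert the energy scale: 5.20 × 10^-3 TeV⁴ = 5.20 × 10^9 GeV⁴.
Result: 5.20 × 10^9 × 2.10 × 10^37 = 1.09 × 10^47 Pa.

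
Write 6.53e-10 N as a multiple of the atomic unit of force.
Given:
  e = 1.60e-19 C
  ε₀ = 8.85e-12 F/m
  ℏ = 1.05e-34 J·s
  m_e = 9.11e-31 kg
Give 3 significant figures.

7.84e-3

atomic unit of force: F_au = E_h/a₀ = m_e²e⁶/((4πε₀)³ℏ⁴) = 8.33e-8 N.
6.53e-10 / 8.33e-8 = 7.84e-3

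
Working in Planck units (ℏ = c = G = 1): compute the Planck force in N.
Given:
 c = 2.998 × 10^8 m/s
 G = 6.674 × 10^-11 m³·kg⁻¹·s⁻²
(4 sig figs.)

From ℏ = c = G = 1 the force scale is F_P = c⁴/G.
  = 8.078 × 10^33 / 6.674 × 10^-11
  = 1.210 × 10^44 N

1.210 × 10^44 N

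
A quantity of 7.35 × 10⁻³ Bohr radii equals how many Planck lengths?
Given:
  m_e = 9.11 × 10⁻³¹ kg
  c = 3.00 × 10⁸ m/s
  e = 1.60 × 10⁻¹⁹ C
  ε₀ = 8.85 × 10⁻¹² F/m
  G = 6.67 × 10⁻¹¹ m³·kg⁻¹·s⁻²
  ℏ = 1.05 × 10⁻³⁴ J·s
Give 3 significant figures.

Bohr radius: a₀ = 4πε₀ℏ²/(m_e e²) = 5.26 × 10⁻¹¹ m
Planck length: ℓ_P = √(ℏG/c³) = 1.61 × 10⁻³⁵ m
7.35 × 10⁻³ × 5.26 × 10⁻¹¹ / 1.61 × 10⁻³⁵ = 2.40 × 10²²

2.40 × 10²²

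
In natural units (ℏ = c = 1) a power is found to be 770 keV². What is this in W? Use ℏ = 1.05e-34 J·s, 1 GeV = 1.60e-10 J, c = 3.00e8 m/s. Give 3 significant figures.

1.88e5 W

Power is [E]/[T] = [E]²/ℏ.
1 GeV² → 1/ℏ × (1 GeV in J)² = 2.44e14 W.
Convert the energy scale: 770 keV² = 7.70e-10 GeV².
Result: 7.70e-10 × 2.44e14 = 1.88e5 W.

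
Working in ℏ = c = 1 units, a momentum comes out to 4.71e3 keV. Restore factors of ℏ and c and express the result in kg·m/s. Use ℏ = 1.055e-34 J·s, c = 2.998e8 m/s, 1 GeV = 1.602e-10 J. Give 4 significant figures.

Momentum is [E]/c; divide by c.
1 GeV → 1/c × (1 GeV in J) = 5.344e-19 kg·m/s.
Convert the energy scale: 4.71e3 keV = 4.71e-3 GeV.
Result: 4.71e-3 × 5.344e-19 = 2.517e-21 kg·m/s.

2.517e-21 kg·m/s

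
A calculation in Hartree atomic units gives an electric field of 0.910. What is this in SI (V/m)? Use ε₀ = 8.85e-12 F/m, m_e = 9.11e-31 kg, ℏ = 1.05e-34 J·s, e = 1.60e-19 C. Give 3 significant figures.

One atomic unit of electric field: E_au = E_h/(e a₀) = m_e²e⁵/((4πε₀)³ℏ⁴) = 5.20e11 V/m.
0.910 × 5.20e11 V/m = 4.74e11 V/m

4.74e11 V/m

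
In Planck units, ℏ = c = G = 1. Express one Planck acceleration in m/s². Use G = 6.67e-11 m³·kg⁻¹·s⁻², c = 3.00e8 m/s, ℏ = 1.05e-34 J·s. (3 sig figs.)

From ℏ = c = G = 1 the acceleration scale is a_P = √(c⁷/(ℏG)).
  = √(3.12e103)
  = 5.59e51 m/s²

5.59e51 m/s²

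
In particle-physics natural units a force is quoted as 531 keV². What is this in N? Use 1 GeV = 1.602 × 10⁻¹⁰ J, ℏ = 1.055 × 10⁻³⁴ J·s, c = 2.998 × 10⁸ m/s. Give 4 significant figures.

Force is [E]/[L] = [E]²/(ℏc); restore (ℏc)⁻¹.
1 GeV² → 1/(ℏc) × (1 GeV in J)² = 8.114 × 10⁵ N.
Convert the energy scale: 531 keV² = 5.31 × 10⁻¹⁰ GeV².
Result: 5.31 × 10⁻¹⁰ × 8.114 × 10⁵ = 4.309 × 10⁻⁴ N.

4.309 × 10⁻⁴ N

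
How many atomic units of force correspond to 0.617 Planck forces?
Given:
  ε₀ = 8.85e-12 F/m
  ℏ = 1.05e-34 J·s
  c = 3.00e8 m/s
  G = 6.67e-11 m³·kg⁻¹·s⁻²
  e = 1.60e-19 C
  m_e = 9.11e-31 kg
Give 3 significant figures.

Planck force: F_P = c⁴/G = 1.21e44 N
atomic unit of force: F_au = E_h/a₀ = m_e²e⁶/((4πε₀)³ℏ⁴) = 8.33e-8 N
0.617 × 1.21e44 / 8.33e-8 = 9.00e50

9.00e50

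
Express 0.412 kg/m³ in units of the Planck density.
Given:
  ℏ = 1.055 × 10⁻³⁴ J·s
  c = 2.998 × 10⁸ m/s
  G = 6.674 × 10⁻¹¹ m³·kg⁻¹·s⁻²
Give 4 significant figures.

7.994 × 10⁻⁹⁸

Planck density: ρ_P = c⁵/(ℏG²) = 5.154 × 10⁹⁶ kg/m³.
0.412 / 5.154 × 10⁹⁶ = 7.994 × 10⁻⁹⁸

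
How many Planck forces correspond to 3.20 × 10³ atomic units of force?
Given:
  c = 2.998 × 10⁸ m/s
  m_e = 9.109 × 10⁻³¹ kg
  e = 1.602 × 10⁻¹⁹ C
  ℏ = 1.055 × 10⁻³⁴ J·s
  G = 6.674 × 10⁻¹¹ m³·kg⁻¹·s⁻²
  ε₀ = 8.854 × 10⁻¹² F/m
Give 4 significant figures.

2.173 × 10⁻⁴⁸

atomic unit of force: F_au = E_h/a₀ = m_e²e⁶/((4πε₀)³ℏ⁴) = 8.220 × 10⁻⁸ N
Planck force: F_P = c⁴/G = 1.210 × 10⁴⁴ N
3.20 × 10³ × 8.220 × 10⁻⁸ / 1.210 × 10⁴⁴ = 2.173 × 10⁻⁴⁸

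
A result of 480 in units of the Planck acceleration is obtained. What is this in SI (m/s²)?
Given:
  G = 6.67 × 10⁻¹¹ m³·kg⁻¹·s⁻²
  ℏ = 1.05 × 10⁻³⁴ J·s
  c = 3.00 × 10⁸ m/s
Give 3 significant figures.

2.68 × 10⁵⁴ m/s²

One Planck acceleration: a_P = √(c⁷/(ℏG)) = 5.59 × 10⁵¹ m/s².
480 × 5.59 × 10⁵¹ m/s² = 2.68 × 10⁵⁴ m/s²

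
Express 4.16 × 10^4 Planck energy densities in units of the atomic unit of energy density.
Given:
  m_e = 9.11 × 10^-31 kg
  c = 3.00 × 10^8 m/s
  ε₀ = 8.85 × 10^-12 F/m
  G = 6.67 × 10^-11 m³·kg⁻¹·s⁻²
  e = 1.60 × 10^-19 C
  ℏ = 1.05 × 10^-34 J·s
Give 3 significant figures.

Planck energy density: u_P = c⁷/(ℏG²) = 4.68 × 10^113 J/m³
atomic unit of energy density: u_au = E_h/a₀³ = m_e⁴e¹⁰/((4πε₀)⁵ℏ⁸) = 3.01 × 10^13 J/m³
4.16 × 10^4 × 4.68 × 10^113 / 3.01 × 10^13 = 6.46 × 10^104

6.46 × 10^104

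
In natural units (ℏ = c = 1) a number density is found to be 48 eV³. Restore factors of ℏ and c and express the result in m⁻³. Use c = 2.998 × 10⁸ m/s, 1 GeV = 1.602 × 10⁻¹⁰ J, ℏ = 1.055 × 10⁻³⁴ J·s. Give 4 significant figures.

Number density is [L]⁻³ = [E]³/(ℏc)³.
1 GeV³ → 1/(ℏc)³ × (1 GeV in J)³ = 1.299 × 10⁴⁷ m⁻³.
Convert the energy scale: 48 eV³ = 4.80 × 10⁻²⁶ GeV³.
Result: 4.80 × 10⁻²⁶ × 1.299 × 10⁴⁷ = 6.237 × 10²¹ m⁻³.

6.237 × 10²¹ m⁻³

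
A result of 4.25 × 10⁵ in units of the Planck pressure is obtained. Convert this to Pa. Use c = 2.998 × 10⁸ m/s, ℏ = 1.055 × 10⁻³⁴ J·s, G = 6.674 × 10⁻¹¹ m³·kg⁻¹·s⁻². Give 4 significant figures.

One Planck pressure: p_P = c⁷/(ℏG²) = 4.632 × 10¹¹³ Pa.
4.25 × 10⁵ × 4.632 × 10¹¹³ Pa = 1.969 × 10¹¹⁹ Pa

1.969 × 10¹¹⁹ Pa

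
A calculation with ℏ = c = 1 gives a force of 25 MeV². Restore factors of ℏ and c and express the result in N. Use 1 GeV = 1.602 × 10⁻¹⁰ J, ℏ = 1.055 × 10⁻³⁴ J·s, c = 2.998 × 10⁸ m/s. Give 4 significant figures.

Force is [E]/[L] = [E]²/(ℏc); restore (ℏc)⁻¹.
1 GeV² → 1/(ℏc) × (1 GeV in J)² = 8.114 × 10⁵ N.
Convert the energy scale: 25 MeV² = 2.50 × 10⁻⁵ GeV².
Result: 2.50 × 10⁻⁵ × 8.114 × 10⁵ = 20.29 N.

20.29 N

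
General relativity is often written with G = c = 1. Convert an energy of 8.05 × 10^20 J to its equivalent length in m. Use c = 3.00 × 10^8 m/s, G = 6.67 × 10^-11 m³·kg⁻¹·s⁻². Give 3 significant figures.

6.63 × 10^-24 m

Energy → length via G/c⁴.
8.05 × 10^20 J × (G/c⁴) = 6.63 × 10^-24 m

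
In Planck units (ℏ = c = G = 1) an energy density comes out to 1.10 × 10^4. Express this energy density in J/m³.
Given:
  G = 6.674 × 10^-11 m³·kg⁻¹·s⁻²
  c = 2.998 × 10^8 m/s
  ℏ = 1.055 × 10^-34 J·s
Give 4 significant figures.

One Planck energy density: u_P = c⁷/(ℏG²) = 4.632 × 10^113 J/m³.
1.10 × 10^4 × 4.632 × 10^113 J/m³ = 5.096 × 10^117 J/m³

5.096 × 10^117 J/m³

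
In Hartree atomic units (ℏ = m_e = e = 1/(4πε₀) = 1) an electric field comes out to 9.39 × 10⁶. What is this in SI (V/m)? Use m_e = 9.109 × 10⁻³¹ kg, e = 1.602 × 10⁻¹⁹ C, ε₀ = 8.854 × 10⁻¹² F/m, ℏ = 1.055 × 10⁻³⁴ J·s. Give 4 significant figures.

4.818 × 10¹⁸ V/m

One atomic unit of electric field: E_au = E_h/(e a₀) = m_e²e⁵/((4πε₀)³ℏ⁴) = 5.131 × 10¹¹ V/m.
9.39 × 10⁶ × 5.131 × 10¹¹ V/m = 4.818 × 10¹⁸ V/m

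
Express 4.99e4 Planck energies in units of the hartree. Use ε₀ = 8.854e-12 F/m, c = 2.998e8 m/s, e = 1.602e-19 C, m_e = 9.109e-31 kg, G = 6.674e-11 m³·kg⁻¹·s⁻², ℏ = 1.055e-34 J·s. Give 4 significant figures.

2.242e31

Planck energy: E_P = √(ℏc⁵/G) = 1.957e9 J
hartree: E_h = m_e e⁴/(4πε₀ℏ)² = 4.354e-18 J
4.99e4 × 1.957e9 / 4.354e-18 = 2.242e31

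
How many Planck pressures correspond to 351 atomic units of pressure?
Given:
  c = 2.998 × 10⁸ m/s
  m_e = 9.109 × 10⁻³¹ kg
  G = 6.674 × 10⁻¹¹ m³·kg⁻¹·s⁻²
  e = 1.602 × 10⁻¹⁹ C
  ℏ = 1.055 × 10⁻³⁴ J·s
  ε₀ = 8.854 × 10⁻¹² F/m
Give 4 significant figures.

2.219 × 10⁻⁹⁸

atomic unit of pressure: P_au = E_h/a₀³ = m_e⁴e¹⁰/((4πε₀)⁵ℏ⁸) = 2.929 × 10¹³ Pa
Planck pressure: p_P = c⁷/(ℏG²) = 4.632 × 10¹¹³ Pa
351 × 2.929 × 10¹³ / 4.632 × 10¹¹³ = 2.219 × 10⁻⁹⁸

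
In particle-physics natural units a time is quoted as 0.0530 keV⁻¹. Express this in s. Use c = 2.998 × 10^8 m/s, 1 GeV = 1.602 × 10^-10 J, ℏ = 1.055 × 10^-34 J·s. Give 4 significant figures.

3.490 × 10^-20 s

A time is [E]⁻¹ in ℏ=c=1; restore one factor of ℏ.
1 GeV⁻¹ → ℏ × (1 GeV in J)⁻¹ = 6.586 × 10^-25 s.
Convert the energy scale: 0.0530 keV⁻¹ = 5.30 × 10^4 GeV⁻¹.
Result: 5.30 × 10^4 × 6.586 × 10^-25 = 3.490 × 10^-20 s.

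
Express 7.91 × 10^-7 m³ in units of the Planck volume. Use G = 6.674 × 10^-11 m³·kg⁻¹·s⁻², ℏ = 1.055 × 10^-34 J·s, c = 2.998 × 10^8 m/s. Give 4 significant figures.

1.873 × 10^98

Planck volume: V_P = (ℏG/c³)^(3/2) = 4.224 × 10^-105 m³.
7.91 × 10^-7 / 4.224 × 10^-105 = 1.873 × 10^98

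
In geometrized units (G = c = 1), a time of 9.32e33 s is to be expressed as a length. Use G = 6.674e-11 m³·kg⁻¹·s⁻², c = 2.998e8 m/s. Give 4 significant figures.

Time → length via c.
9.32e33 s × (c) = 2.794e42 m

2.794e42 m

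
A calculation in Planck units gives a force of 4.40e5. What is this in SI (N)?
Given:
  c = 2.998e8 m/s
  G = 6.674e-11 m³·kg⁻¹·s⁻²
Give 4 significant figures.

One Planck force: F_P = c⁴/G = 1.210e44 N.
4.40e5 × 1.210e44 N = 5.326e49 N

5.326e49 N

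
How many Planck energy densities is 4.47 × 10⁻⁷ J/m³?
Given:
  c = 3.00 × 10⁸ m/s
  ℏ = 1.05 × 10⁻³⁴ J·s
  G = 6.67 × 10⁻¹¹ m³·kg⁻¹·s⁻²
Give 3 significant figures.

Planck energy density: u_P = c⁷/(ℏG²) = 4.68 × 10¹¹³ J/m³.
4.47 × 10⁻⁷ / 4.68 × 10¹¹³ = 9.55 × 10⁻¹²¹

9.55 × 10⁻¹²¹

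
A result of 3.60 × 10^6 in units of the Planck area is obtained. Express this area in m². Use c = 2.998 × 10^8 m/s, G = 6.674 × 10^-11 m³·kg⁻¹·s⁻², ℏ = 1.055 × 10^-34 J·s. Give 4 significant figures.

9.407 × 10^-64 m²

One Planck area: A_P = ℏG/c³ = 2.613 × 10^-70 m².
3.60 × 10^6 × 2.613 × 10^-70 m² = 9.407 × 10^-64 m²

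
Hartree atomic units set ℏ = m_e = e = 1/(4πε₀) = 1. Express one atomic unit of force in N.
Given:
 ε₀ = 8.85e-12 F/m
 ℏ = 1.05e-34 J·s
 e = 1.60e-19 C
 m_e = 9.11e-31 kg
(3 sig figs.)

8.33e-8 N

Dimensional analysis gives F_au = E_h/a₀ = m_e²e⁶/((4πε₀)³ℏ⁴).
E_h = 4.38e-18 J
a₀ = 5.26e-11 m
E_h/a₀ = 8.33e-8 N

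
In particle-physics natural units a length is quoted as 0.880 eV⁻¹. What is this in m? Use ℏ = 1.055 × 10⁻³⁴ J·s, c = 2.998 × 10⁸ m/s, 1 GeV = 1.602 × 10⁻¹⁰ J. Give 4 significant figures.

A length is [E]⁻¹ in ℏ=c=1; restore one factor of ℏc.
1 GeV⁻¹ → ℏc × (1 GeV in J)⁻¹ = 1.974 × 10⁻¹⁶ m.
Convert the energy scale: 0.880 eV⁻¹ = 8.80 × 10⁸ GeV⁻¹.
Result: 8.80 × 10⁸ × 1.974 × 10⁻¹⁶ = 1.737 × 10⁻⁷ m.

1.737 × 10⁻⁷ m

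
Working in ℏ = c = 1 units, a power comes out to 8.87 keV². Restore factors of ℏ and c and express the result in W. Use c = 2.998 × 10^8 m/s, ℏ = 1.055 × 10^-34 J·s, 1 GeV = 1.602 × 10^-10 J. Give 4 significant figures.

2.158 × 10^3 W

Power is [E]/[T] = [E]²/ℏ.
1 GeV² → 1/ℏ × (1 GeV in J)² = 2.433 × 10^14 W.
Convert the energy scale: 8.87 keV² = 8.87 × 10^-12 GeV².
Result: 8.87 × 10^-12 × 2.433 × 10^14 = 2.158 × 10^3 W.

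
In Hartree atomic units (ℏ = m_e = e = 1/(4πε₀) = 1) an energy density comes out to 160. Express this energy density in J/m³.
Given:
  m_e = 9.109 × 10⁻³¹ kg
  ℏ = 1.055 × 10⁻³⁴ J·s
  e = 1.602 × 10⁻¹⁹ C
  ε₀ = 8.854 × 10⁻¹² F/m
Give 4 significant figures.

One atomic unit of energy density: u_au = E_h/a₀³ = m_e⁴e¹⁰/((4πε₀)⁵ℏ⁸) = 2.929 × 10¹³ J/m³.
160 × 2.929 × 10¹³ J/m³ = 4.687 × 10¹⁵ J/m³

4.687 × 10¹⁵ J/m³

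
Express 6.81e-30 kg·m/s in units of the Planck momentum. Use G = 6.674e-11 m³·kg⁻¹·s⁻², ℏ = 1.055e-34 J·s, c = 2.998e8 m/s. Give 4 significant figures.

Planck momentum: p_P = √(ℏc³/G) = 6.527 kg·m/s.
6.81e-30 / 6.527 = 1.043e-30

1.043e-30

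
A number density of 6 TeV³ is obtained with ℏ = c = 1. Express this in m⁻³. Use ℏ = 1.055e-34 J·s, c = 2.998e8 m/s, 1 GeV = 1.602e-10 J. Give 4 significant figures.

7.796e56 m⁻³

Number density is [L]⁻³ = [E]³/(ℏc)³.
1 GeV³ → 1/(ℏc)³ × (1 GeV in J)³ = 1.299e47 m⁻³.
Convert the energy scale: 6 TeV³ = 6.00e9 GeV³.
Result: 6.00e9 × 1.299e47 = 7.796e56 m⁻³.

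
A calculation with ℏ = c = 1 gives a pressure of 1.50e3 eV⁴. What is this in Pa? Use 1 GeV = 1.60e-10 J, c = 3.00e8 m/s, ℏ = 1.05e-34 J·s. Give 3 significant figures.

3.15e4 Pa

Pressure is [E]/[L]³ = [E]⁴/(ℏc)³.
1 GeV⁴ → 1/(ℏc)³ × (1 GeV in J)⁴ = 2.10e37 Pa.
Convert the energy scale: 1.50e3 eV⁴ = 1.50e-33 GeV⁴.
Result: 1.50e-33 × 2.10e37 = 3.15e4 Pa.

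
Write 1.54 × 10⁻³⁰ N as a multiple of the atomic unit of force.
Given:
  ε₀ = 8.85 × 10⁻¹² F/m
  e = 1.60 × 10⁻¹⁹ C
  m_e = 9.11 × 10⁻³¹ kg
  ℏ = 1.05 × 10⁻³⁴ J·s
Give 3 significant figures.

atomic unit of force: F_au = E_h/a₀ = m_e²e⁶/((4πε₀)³ℏ⁴) = 8.33 × 10⁻⁸ N.
1.54 × 10⁻³⁰ / 8.33 × 10⁻⁸ = 1.85 × 10⁻²³

1.85 × 10⁻²³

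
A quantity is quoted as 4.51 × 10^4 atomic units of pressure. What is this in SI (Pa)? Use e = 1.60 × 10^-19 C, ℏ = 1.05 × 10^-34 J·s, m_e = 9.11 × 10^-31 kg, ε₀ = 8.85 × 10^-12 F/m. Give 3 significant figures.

One atomic unit of pressure: P_au = E_h/a₀³ = m_e⁴e¹⁰/((4πε₀)⁵ℏ⁸) = 3.01 × 10^13 Pa.
4.51 × 10^4 × 3.01 × 10^13 Pa = 1.36 × 10^18 Pa

1.36 × 10^18 Pa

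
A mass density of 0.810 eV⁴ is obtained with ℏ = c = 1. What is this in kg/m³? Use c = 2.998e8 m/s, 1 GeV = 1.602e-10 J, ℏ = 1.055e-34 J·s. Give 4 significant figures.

1.876e-16 kg/m³

Mass density is [E]/(c²[L]³) = [E]⁴/(ℏ³c⁵).
1 GeV⁴ → 1/(ℏ³c⁵) × (1 GeV in J)⁴ = 2.316e20 kg/m³.
Convert the energy scale: 0.810 eV⁴ = 8.10e-37 GeV⁴.
Result: 8.10e-37 × 2.316e20 = 1.876e-16 kg/m³.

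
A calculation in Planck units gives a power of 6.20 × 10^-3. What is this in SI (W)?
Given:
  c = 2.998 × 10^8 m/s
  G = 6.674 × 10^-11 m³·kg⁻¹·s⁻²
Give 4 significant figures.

2.250 × 10^50 W

One Planck power: P_P = c⁵/G = 3.629 × 10^52 W.
6.20 × 10^-3 × 3.629 × 10^52 W = 2.250 × 10^50 W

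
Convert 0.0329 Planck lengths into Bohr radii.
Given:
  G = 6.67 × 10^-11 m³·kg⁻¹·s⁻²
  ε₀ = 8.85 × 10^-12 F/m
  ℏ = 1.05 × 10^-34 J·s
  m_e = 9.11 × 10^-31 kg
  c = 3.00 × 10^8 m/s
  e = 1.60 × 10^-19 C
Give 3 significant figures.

1.01 × 10^-26

Planck length: ℓ_P = √(ℏG/c³) = 1.61 × 10^-35 m
Bohr radius: a₀ = 4πε₀ℏ²/(m_e e²) = 5.26 × 10^-11 m
0.0329 × 1.61 × 10^-35 / 5.26 × 10^-11 = 1.01 × 10^-26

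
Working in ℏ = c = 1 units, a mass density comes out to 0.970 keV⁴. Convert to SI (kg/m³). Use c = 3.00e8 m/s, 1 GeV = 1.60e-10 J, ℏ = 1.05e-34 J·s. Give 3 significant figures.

Mass density is [E]/(c²[L]³) = [E]⁴/(ℏ³c⁵).
1 GeV⁴ → 1/(ℏ³c⁵) × (1 GeV in J)⁴ = 2.33e20 kg/m³.
Convert the energy scale: 0.970 keV⁴ = 9.70e-25 GeV⁴.
Result: 9.70e-25 × 2.33e20 = 2.26e-4 kg/m³.

2.26e-4 kg/m³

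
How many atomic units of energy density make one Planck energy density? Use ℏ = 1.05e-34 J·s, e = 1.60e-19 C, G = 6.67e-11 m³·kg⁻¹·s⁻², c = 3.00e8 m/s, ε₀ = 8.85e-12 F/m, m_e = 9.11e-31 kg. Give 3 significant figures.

Planck energy density: u_P = c⁷/(ℏG²) = 4.68e113 J/m³
atomic unit of energy density: u_au = E_h/a₀³ = m_e⁴e¹⁰/((4πε₀)⁵ℏ⁸) = 3.01e13 J/m³
ratio = 4.68e113 / 3.01e13 = 1.55e100

1.55e100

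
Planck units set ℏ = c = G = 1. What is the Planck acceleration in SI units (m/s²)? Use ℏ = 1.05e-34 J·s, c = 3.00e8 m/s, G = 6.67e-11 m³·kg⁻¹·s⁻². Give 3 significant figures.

5.59e51 m/s²

Dimensional analysis gives a_P = √(c⁷/(ℏG)).
  = √(3.12e103)
  = 5.59e51 m/s²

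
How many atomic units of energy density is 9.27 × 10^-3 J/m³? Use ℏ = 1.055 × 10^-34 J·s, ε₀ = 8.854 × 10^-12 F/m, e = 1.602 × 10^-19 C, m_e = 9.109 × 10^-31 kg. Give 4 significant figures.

atomic unit of energy density: u_au = E_h/a₀³ = m_e⁴e¹⁰/((4πε₀)⁵ℏ⁸) = 2.929 × 10^13 J/m³.
9.27 × 10^-3 / 2.929 × 10^13 = 3.165 × 10^-16

3.165 × 10^-16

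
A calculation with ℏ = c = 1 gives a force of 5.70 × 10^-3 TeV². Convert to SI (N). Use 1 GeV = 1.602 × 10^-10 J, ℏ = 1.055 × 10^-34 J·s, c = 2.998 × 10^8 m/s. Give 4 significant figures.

Force is [E]/[L] = [E]²/(ℏc); restore (ℏc)⁻¹.
1 GeV² → 1/(ℏc) × (1 GeV in J)² = 8.114 × 10^5 N.
Convert the energy scale: 5.70 × 10^-3 TeV² = 5.70 × 10^3 GeV².
Result: 5.70 × 10^3 × 8.114 × 10^5 = 4.625 × 10^9 N.

4.625 × 10^9 N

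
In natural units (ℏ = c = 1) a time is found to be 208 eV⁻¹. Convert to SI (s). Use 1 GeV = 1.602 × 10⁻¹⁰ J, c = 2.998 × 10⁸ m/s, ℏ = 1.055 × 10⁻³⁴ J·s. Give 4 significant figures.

1.370 × 10⁻¹³ s

A time is [E]⁻¹ in ℏ=c=1; restore one factor of ℏ.
1 GeV⁻¹ → ℏ × (1 GeV in J)⁻¹ = 6.586 × 10⁻²⁵ s.
Convert the energy scale: 208 eV⁻¹ = 2.08 × 10¹¹ GeV⁻¹.
Result: 2.08 × 10¹¹ × 6.586 × 10⁻²⁵ = 1.370 × 10⁻¹³ s.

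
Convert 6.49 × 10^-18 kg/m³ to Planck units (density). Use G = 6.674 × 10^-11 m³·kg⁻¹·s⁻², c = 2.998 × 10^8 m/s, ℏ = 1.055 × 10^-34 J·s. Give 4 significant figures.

1.259 × 10^-114

Planck density: ρ_P = c⁵/(ℏG²) = 5.154 × 10^96 kg/m³.
6.49 × 10^-18 / 5.154 × 10^96 = 1.259 × 10^-114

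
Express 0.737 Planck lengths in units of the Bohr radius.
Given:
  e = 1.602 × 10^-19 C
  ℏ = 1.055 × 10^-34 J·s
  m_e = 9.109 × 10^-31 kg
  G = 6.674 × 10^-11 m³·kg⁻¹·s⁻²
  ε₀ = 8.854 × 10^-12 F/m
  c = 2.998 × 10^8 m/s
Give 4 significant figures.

Planck length: ℓ_P = √(ℏG/c³) = 1.616 × 10^-35 m
Bohr radius: a₀ = 4πε₀ℏ²/(m_e e²) = 5.297 × 10^-11 m
0.737 × 1.616 × 10^-35 / 5.297 × 10^-11 = 2.249 × 10^-25

2.249 × 10^-25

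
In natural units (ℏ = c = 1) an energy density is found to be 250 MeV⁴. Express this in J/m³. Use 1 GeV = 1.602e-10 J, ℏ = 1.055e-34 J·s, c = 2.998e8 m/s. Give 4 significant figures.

[E]/[L]³ = [E]⁴/(ℏc)³; restore (ℏc)⁻³.
1 GeV⁴ → 1/(ℏc)³ × (1 GeV in J)⁴ = 2.082e37 J/m³.
Convert the energy scale: 250 MeV⁴ = 2.50e-10 GeV⁴.
Result: 2.50e-10 × 2.082e37 = 5.204e27 J/m³.

5.204e27 J/m³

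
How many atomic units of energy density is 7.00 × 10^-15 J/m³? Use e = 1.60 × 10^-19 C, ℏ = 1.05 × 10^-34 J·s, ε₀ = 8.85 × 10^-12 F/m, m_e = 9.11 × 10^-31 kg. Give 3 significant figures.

atomic unit of energy density: u_au = E_h/a₀³ = m_e⁴e¹⁰/((4πε₀)⁵ℏ⁸) = 3.01 × 10^13 J/m³.
7.00 × 10^-15 / 3.01 × 10^13 = 2.32 × 10^-28

2.32 × 10^-28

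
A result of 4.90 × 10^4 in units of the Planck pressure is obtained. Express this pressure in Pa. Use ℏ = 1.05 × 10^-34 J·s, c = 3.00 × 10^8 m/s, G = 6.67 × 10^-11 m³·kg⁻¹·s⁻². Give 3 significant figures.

2.29 × 10^118 Pa

One Planck pressure: p_P = c⁷/(ℏG²) = 4.68 × 10^113 Pa.
4.90 × 10^4 × 4.68 × 10^113 Pa = 2.29 × 10^118 Pa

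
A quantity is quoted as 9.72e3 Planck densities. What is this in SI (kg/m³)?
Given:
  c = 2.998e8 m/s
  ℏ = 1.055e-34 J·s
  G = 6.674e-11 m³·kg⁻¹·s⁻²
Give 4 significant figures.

One Planck density: ρ_P = c⁵/(ℏG²) = 5.154e96 kg/m³.
9.72e3 × 5.154e96 kg/m³ = 5.010e100 kg/m³

5.010e100 kg/m³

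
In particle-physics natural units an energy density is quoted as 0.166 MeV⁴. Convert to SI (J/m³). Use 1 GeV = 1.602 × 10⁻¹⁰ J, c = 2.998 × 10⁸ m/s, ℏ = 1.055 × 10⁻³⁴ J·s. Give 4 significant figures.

3.455 × 10²⁴ J/m³

[E]/[L]³ = [E]⁴/(ℏc)³; restore (ℏc)⁻³.
1 GeV⁴ → 1/(ℏc)³ × (1 GeV in J)⁴ = 2.082 × 10³⁷ J/m³.
Convert the energy scale: 0.166 MeV⁴ = 1.66 × 10⁻¹³ GeV⁴.
Result: 1.66 × 10⁻¹³ × 2.082 × 10³⁷ = 3.455 × 10²⁴ J/m³.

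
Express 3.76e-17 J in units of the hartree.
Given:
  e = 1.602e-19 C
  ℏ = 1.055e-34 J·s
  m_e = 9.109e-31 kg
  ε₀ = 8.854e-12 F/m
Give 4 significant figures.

hartree: E_h = m_e e⁴/(4πε₀ℏ)² = 4.354e-18 J.
3.76e-17 / 4.354e-18 = 8.635

8.635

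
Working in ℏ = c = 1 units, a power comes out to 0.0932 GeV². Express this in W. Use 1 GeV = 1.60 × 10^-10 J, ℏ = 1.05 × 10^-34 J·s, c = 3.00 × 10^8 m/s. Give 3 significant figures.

Power is [E]/[T] = [E]²/ℏ.
1 GeV² → 1/ℏ × (1 GeV in J)² = 2.44 × 10^14 W.
Result: 0.0932 × 2.44 × 10^14 = 2.27 × 10^13 W.

2.27 × 10^13 W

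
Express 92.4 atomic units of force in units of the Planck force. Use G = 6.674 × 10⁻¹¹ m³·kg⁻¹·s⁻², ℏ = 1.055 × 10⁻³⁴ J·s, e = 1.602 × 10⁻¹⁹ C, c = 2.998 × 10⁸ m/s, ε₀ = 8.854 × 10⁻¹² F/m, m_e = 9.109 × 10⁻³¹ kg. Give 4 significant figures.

6.275 × 10⁻⁵⁰

atomic unit of force: F_au = E_h/a₀ = m_e²e⁶/((4πε₀)³ℏ⁴) = 8.220 × 10⁻⁸ N
Planck force: F_P = c⁴/G = 1.210 × 10⁴⁴ N
92.4 × 8.220 × 10⁻⁸ / 1.210 × 10⁴⁴ = 6.275 × 10⁻⁵⁰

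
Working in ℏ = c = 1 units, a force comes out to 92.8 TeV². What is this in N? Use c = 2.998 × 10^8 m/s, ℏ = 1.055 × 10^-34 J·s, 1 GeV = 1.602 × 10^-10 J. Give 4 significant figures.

Force is [E]/[L] = [E]²/(ℏc); restore (ℏc)⁻¹.
1 GeV² → 1/(ℏc) × (1 GeV in J)² = 8.114 × 10^5 N.
Convert the energy scale: 92.8 TeV² = 9.28 × 10^7 GeV².
Result: 9.28 × 10^7 × 8.114 × 10^5 = 7.530 × 10^13 N.

7.530 × 10^13 N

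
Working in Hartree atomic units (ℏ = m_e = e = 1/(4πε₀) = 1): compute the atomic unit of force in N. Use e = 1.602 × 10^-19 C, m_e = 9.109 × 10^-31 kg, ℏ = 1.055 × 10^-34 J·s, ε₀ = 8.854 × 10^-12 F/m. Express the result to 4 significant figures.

Dimensional analysis gives F_au = E_h/a₀ = m_e²e⁶/((4πε₀)³ℏ⁴).
E_h = 4.354 × 10^-18 J
a₀ = 5.297 × 10^-11 m
E_h/a₀ = 8.220 × 10^-8 N

8.220 × 10^-8 N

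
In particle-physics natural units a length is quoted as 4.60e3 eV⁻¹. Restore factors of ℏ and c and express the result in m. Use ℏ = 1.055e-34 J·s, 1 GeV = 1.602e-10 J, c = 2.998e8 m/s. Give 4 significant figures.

A length is [E]⁻¹ in ℏ=c=1; restore one factor of ℏc.
1 GeV⁻¹ → ℏc × (1 GeV in J)⁻¹ = 1.974e-16 m.
Convert the energy scale: 4.60e3 eV⁻¹ = 4.60e12 GeV⁻¹.
Result: 4.60e12 × 1.974e-16 = 9.082e-4 m.

9.082e-4 m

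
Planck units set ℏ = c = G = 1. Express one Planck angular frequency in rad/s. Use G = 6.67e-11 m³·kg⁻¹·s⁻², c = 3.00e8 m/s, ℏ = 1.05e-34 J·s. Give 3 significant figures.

From ℏ = c = G = 1 the angular frequency scale is ω_P = √(c⁵/(ℏG)).
  = √(3.47e86)
  = 1.86e43 rad/s

1.86e43 rad/s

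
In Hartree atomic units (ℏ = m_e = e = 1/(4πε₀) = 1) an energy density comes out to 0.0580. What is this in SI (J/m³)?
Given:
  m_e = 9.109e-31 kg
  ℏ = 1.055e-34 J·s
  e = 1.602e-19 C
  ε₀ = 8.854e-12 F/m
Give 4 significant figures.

One atomic unit of energy density: u_au = E_h/a₀³ = m_e⁴e¹⁰/((4πε₀)⁵ℏ⁸) = 2.929e13 J/m³.
0.0580 × 2.929e13 J/m³ = 1.699e12 J/m³

1.699e12 J/m³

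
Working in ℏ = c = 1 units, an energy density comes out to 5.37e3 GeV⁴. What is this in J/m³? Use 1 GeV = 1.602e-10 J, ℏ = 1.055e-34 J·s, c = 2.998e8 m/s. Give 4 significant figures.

[E]/[L]³ = [E]⁴/(ℏc)³; restore (ℏc)⁻³.
1 GeV⁴ → 1/(ℏc)³ × (1 GeV in J)⁴ = 2.082e37 J/m³.
Result: 5.37e3 × 2.082e37 = 1.118e41 J/m³.

1.118e41 J/m³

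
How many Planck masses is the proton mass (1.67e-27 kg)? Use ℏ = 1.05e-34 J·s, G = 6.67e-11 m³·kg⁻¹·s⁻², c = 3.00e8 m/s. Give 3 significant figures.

7.68e-20

Planck mass: m_P = √(ℏc/G) = 2.17e-8 kg.
1.67e-27 / 2.17e-8 = 7.68e-20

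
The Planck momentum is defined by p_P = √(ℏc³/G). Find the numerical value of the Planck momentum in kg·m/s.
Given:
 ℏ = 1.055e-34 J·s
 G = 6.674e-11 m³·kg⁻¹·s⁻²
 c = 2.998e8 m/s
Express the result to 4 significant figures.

6.527 kg·m/s

p_P = √(ℏc³/G)
  = √(42.60)
  = 6.527 kg·m/s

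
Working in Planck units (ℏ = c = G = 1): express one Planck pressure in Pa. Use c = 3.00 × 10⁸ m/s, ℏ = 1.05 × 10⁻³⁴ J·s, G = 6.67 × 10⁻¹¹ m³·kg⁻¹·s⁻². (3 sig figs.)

4.68 × 10¹¹³ Pa

From ℏ = c = G = 1 the pressure scale is p_P = c⁷/(ℏG²).
  = 2.19 × 10⁵⁹ / 4.67 × 10⁻⁵⁵
  = 4.68 × 10¹¹³ Pa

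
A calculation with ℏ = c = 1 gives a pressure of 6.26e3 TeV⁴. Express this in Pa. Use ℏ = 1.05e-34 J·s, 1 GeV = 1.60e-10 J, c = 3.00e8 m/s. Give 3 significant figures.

Pressure is [E]/[L]³ = [E]⁴/(ℏc)³.
1 GeV⁴ → 1/(ℏc)³ × (1 GeV in J)⁴ = 2.10e37 Pa.
Convert the energy scale: 6.26e3 TeV⁴ = 6.26e15 GeV⁴.
Result: 6.26e15 × 2.10e37 = 1.31e53 Pa.

1.31e53 Pa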